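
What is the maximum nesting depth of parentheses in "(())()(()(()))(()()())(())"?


Input: "(())()(()(()))(()()())(())"
Tracking depth:
  Position 0 '(': depth becomes 1
  Position 1 '(': depth becomes 2
  Position 2 ')': depth becomes 1
  Position 3 ')': depth becomes 0
  Position 4 '(': depth becomes 1
  Position 5 ')': depth becomes 0
  Position 6 '(': depth becomes 1
  Position 7 '(': depth becomes 2
  Position 8 ')': depth becomes 1
  Position 9 '(': depth becomes 2
  Position 10 '(': depth becomes 3
  Position 11 ')': depth becomes 2
  Position 12 ')': depth becomes 1
  Position 13 ')': depth becomes 0
  Position 14 '(': depth becomes 1
  Position 15 '(': depth becomes 2
  Position 16 ')': depth becomes 1
  Position 17 '(': depth becomes 2
  Position 18 ')': depth becomes 1
  Position 19 '(': depth becomes 2
  Position 20 ')': depth becomes 1
  Position 21 ')': depth becomes 0
  Position 22 '(': depth becomes 1
  Position 23 '(': depth becomes 2
  Position 24 ')': depth becomes 1
  Position 25 ')': depth becomes 0
Maximum depth reached: 3

3


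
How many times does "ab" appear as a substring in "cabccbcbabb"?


Searching for "ab" in "cabccbcbabb"
Scanning each position:
  Position 0: "ca" => no
  Position 1: "ab" => MATCH
  Position 2: "bc" => no
  Position 3: "cc" => no
  Position 4: "cb" => no
  Position 5: "bc" => no
  Position 6: "cb" => no
  Position 7: "ba" => no
  Position 8: "ab" => MATCH
  Position 9: "bb" => no
Total occurrences: 2

2


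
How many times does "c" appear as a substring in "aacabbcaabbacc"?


Searching for "c" in "aacabbcaabbacc"
Scanning each position:
  Position 0: "a" => no
  Position 1: "a" => no
  Position 2: "c" => MATCH
  Position 3: "a" => no
  Position 4: "b" => no
  Position 5: "b" => no
  Position 6: "c" => MATCH
  Position 7: "a" => no
  Position 8: "a" => no
  Position 9: "b" => no
  Position 10: "b" => no
  Position 11: "a" => no
  Position 12: "c" => MATCH
  Position 13: "c" => MATCH
Total occurrences: 4

4


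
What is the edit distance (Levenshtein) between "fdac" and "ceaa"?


Computing edit distance: "fdac" -> "ceaa"
DP table:
           c    e    a    a
      0    1    2    3    4
  f   1    1    2    3    4
  d   2    2    2    3    4
  a   3    3    3    2    3
  c   4    3    4    3    3
Edit distance = dp[4][4] = 3

3


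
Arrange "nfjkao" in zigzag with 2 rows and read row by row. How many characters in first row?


Zigzag "nfjkao" into 2 rows:
Placing characters:
  'n' => row 0
  'f' => row 1
  'j' => row 0
  'k' => row 1
  'a' => row 0
  'o' => row 1
Rows:
  Row 0: "nja"
  Row 1: "fko"
First row length: 3

3


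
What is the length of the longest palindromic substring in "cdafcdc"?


Input: "cdafcdc"
Checking substrings for palindromes:
  [4:7] "cdc" (len 3) => palindrome
Longest palindromic substring: "cdc" with length 3

3


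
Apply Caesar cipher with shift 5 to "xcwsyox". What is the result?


Caesar cipher: shift "xcwsyox" by 5
  'x' (pos 23) + 5 = pos 2 = 'c'
  'c' (pos 2) + 5 = pos 7 = 'h'
  'w' (pos 22) + 5 = pos 1 = 'b'
  's' (pos 18) + 5 = pos 23 = 'x'
  'y' (pos 24) + 5 = pos 3 = 'd'
  'o' (pos 14) + 5 = pos 19 = 't'
  'x' (pos 23) + 5 = pos 2 = 'c'
Result: chbxdtc

chbxdtc


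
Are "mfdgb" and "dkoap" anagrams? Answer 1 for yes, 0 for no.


Strings: "mfdgb", "dkoap"
Sorted first:  bdfgm
Sorted second: adkop
Differ at position 0: 'b' vs 'a' => not anagrams

0


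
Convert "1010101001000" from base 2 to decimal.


Input: "1010101001000" in base 2
Positional expansion:
  Digit '1' (value 1) x 2^12 = 4096
  Digit '0' (value 0) x 2^11 = 0
  Digit '1' (value 1) x 2^10 = 1024
  Digit '0' (value 0) x 2^9 = 0
  Digit '1' (value 1) x 2^8 = 256
  Digit '0' (value 0) x 2^7 = 0
  Digit '1' (value 1) x 2^6 = 64
  Digit '0' (value 0) x 2^5 = 0
  Digit '0' (value 0) x 2^4 = 0
  Digit '1' (value 1) x 2^3 = 8
  Digit '0' (value 0) x 2^2 = 0
  Digit '0' (value 0) x 2^1 = 0
  Digit '0' (value 0) x 2^0 = 0
Sum = 5448

5448


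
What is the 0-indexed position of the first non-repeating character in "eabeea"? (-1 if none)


Input: eabeea
Character frequencies:
  'a': 2
  'b': 1
  'e': 3
Scanning left to right for freq == 1:
  Position 0 ('e'): freq=3, skip
  Position 1 ('a'): freq=2, skip
  Position 2 ('b'): unique! => answer = 2

2


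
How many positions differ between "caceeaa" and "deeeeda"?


Comparing "caceeaa" and "deeeeda" position by position:
  Position 0: 'c' vs 'd' => DIFFER
  Position 1: 'a' vs 'e' => DIFFER
  Position 2: 'c' vs 'e' => DIFFER
  Position 3: 'e' vs 'e' => same
  Position 4: 'e' vs 'e' => same
  Position 5: 'a' vs 'd' => DIFFER
  Position 6: 'a' vs 'a' => same
Positions that differ: 4

4


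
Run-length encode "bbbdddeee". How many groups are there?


Input: bbbdddeee
Scanning for consecutive runs:
  Group 1: 'b' x 3 (positions 0-2)
  Group 2: 'd' x 3 (positions 3-5)
  Group 3: 'e' x 3 (positions 6-8)
Total groups: 3

3


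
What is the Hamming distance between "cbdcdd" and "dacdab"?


Comparing "cbdcdd" and "dacdab" position by position:
  Position 0: 'c' vs 'd' => differ
  Position 1: 'b' vs 'a' => differ
  Position 2: 'd' vs 'c' => differ
  Position 3: 'c' vs 'd' => differ
  Position 4: 'd' vs 'a' => differ
  Position 5: 'd' vs 'b' => differ
Total differences (Hamming distance): 6

6


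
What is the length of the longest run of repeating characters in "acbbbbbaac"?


Input: "acbbbbbaac"
Scanning for longest run:
  Position 1 ('c'): new char, reset run to 1
  Position 2 ('b'): new char, reset run to 1
  Position 3 ('b'): continues run of 'b', length=2
  Position 4 ('b'): continues run of 'b', length=3
  Position 5 ('b'): continues run of 'b', length=4
  Position 6 ('b'): continues run of 'b', length=5
  Position 7 ('a'): new char, reset run to 1
  Position 8 ('a'): continues run of 'a', length=2
  Position 9 ('c'): new char, reset run to 1
Longest run: 'b' with length 5

5


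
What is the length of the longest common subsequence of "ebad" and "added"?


LCS of "ebad" and "added"
DP table:
           a    d    d    e    d
      0    0    0    0    0    0
  e   0    0    0    0    1    1
  b   0    0    0    0    1    1
  a   0    1    1    1    1    1
  d   0    1    2    2    2    2
LCS length = dp[4][5] = 2

2


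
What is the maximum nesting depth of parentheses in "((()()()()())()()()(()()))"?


Input: "((()()()()())()()()(()()))"
Tracking depth:
  Position 0 '(': depth becomes 1
  Position 1 '(': depth becomes 2
  Position 2 '(': depth becomes 3
  Position 3 ')': depth becomes 2
  Position 4 '(': depth becomes 3
  Position 5 ')': depth becomes 2
  Position 6 '(': depth becomes 3
  Position 7 ')': depth becomes 2
  Position 8 '(': depth becomes 3
  Position 9 ')': depth becomes 2
  Position 10 '(': depth becomes 3
  Position 11 ')': depth becomes 2
  Position 12 ')': depth becomes 1
  Position 13 '(': depth becomes 2
  Position 14 ')': depth becomes 1
  Position 15 '(': depth becomes 2
  Position 16 ')': depth becomes 1
  Position 17 '(': depth becomes 2
  Position 18 ')': depth becomes 1
  Position 19 '(': depth becomes 2
  Position 20 '(': depth becomes 3
  Position 21 ')': depth becomes 2
  Position 22 '(': depth becomes 3
  Position 23 ')': depth becomes 2
  Position 24 ')': depth becomes 1
  Position 25 ')': depth becomes 0
Maximum depth reached: 3

3


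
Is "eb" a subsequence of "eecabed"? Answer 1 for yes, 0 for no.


Check if "eb" is a subsequence of "eecabed"
Greedy scan:
  Position 0 ('e'): matches sub[0] = 'e'
  Position 1 ('e'): no match needed
  Position 2 ('c'): no match needed
  Position 3 ('a'): no match needed
  Position 4 ('b'): matches sub[1] = 'b'
  Position 5 ('e'): no match needed
  Position 6 ('d'): no match needed
All 2 characters matched => is a subsequence

1


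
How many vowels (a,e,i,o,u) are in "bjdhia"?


Input: bjdhia
Checking each character:
  'b' at position 0: consonant
  'j' at position 1: consonant
  'd' at position 2: consonant
  'h' at position 3: consonant
  'i' at position 4: vowel (running total: 1)
  'a' at position 5: vowel (running total: 2)
Total vowels: 2

2


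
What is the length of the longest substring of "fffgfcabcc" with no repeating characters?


Input: "fffgfcabcc"
Sliding window (track last position of each char):
  Position 0 ('f'): window [0,0] length 1 -- new best
  Position 1 ('f'): repeat (last at 0), move window start to 1
  Position 1 ('f'): window [1,1] length 1
  Position 2 ('f'): repeat (last at 1), move window start to 2
  Position 2 ('f'): window [2,2] length 1
  Position 3 ('g'): window [2,3] length 2 -- new best
  Position 4 ('f'): repeat (last at 2), move window start to 3
  Position 4 ('f'): window [3,4] length 2
  Position 5 ('c'): window [3,5] length 3 -- new best
  Position 6 ('a'): window [3,6] length 4 -- new best
  Position 7 ('b'): window [3,7] length 5 -- new best
  Position 8 ('c'): repeat (last at 5), move window start to 6
  Position 8 ('c'): window [6,8] length 3
  Position 9 ('c'): repeat (last at 8), move window start to 9
  Position 9 ('c'): window [9,9] length 1
Longest substring with no repeats: "gfcab" with length 5

5


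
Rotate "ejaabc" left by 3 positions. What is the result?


Input: "ejaabc", rotate left by 3
First 3 characters: "eja"
Remaining characters: "abc"
Concatenate remaining + first: "abc" + "eja" = "abceja"

abceja


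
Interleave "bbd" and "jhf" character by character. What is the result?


Interleaving "bbd" and "jhf":
  Position 0: 'b' from first, 'j' from second => "bj"
  Position 1: 'b' from first, 'h' from second => "bh"
  Position 2: 'd' from first, 'f' from second => "df"
Result: bjbhdf

bjbhdf


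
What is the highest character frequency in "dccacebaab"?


Input: dccacebaab
Character counts:
  'a': 3
  'b': 2
  'c': 3
  'd': 1
  'e': 1
Maximum frequency: 3

3


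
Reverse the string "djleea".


Input: djleea
Reading characters right to left:
  Position 5: 'a'
  Position 4: 'e'
  Position 3: 'e'
  Position 2: 'l'
  Position 1: 'j'
  Position 0: 'd'
Reversed: aeeljd

aeeljd


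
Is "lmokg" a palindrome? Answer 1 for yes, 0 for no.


Input: lmokg
Reversed: gkoml
  Compare pos 0 ('l') with pos 4 ('g'): MISMATCH
  Compare pos 1 ('m') with pos 3 ('k'): MISMATCH
Result: not a palindrome

0


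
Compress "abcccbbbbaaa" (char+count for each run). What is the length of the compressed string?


Input: abcccbbbbaaa
Runs:
  'a' x 1 => "a1"
  'b' x 1 => "b1"
  'c' x 3 => "c3"
  'b' x 4 => "b4"
  'a' x 3 => "a3"
Compressed: "a1b1c3b4a3"
Compressed length: 10

10


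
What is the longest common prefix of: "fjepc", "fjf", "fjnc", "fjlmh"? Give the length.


Words: fjepc, fjf, fjnc, fjlmh
  Position 0: all 'f' => match
  Position 1: all 'j' => match
  Position 2: ('e', 'f', 'n', 'l') => mismatch, stop
LCP = "fj" (length 2)

2


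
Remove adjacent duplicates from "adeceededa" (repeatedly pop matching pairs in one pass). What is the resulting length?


Input: adeceededa
Stack-based adjacent duplicate removal:
  Read 'a': push. Stack: a
  Read 'd': push. Stack: ad
  Read 'e': push. Stack: ade
  Read 'c': push. Stack: adec
  Read 'e': push. Stack: adece
  Read 'e': matches stack top 'e' => pop. Stack: adec
  Read 'd': push. Stack: adecd
  Read 'e': push. Stack: adecde
  Read 'd': push. Stack: adecded
  Read 'a': push. Stack: adecdeda
Final stack: "adecdeda" (length 8)

8


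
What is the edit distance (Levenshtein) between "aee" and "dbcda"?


Computing edit distance: "aee" -> "dbcda"
DP table:
           d    b    c    d    a
      0    1    2    3    4    5
  a   1    1    2    3    4    4
  e   2    2    2    3    4    5
  e   3    3    3    3    4    5
Edit distance = dp[3][5] = 5

5


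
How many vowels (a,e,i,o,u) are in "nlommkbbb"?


Input: nlommkbbb
Checking each character:
  'n' at position 0: consonant
  'l' at position 1: consonant
  'o' at position 2: vowel (running total: 1)
  'm' at position 3: consonant
  'm' at position 4: consonant
  'k' at position 5: consonant
  'b' at position 6: consonant
  'b' at position 7: consonant
  'b' at position 8: consonant
Total vowels: 1

1


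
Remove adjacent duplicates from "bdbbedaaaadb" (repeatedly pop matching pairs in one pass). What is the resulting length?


Input: bdbbedaaaadb
Stack-based adjacent duplicate removal:
  Read 'b': push. Stack: b
  Read 'd': push. Stack: bd
  Read 'b': push. Stack: bdb
  Read 'b': matches stack top 'b' => pop. Stack: bd
  Read 'e': push. Stack: bde
  Read 'd': push. Stack: bded
  Read 'a': push. Stack: bdeda
  Read 'a': matches stack top 'a' => pop. Stack: bded
  Read 'a': push. Stack: bdeda
  Read 'a': matches stack top 'a' => pop. Stack: bded
  Read 'd': matches stack top 'd' => pop. Stack: bde
  Read 'b': push. Stack: bdeb
Final stack: "bdeb" (length 4)

4


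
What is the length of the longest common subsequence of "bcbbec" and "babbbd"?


LCS of "bcbbec" and "babbbd"
DP table:
           b    a    b    b    b    d
      0    0    0    0    0    0    0
  b   0    1    1    1    1    1    1
  c   0    1    1    1    1    1    1
  b   0    1    1    2    2    2    2
  b   0    1    1    2    3    3    3
  e   0    1    1    2    3    3    3
  c   0    1    1    2    3    3    3
LCS length = dp[6][6] = 3

3


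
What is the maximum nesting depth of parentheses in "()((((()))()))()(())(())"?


Input: "()((((()))()))()(())(())"
Tracking depth:
  Position 0 '(': depth becomes 1
  Position 1 ')': depth becomes 0
  Position 2 '(': depth becomes 1
  Position 3 '(': depth becomes 2
  Position 4 '(': depth becomes 3
  Position 5 '(': depth becomes 4
  Position 6 '(': depth becomes 5
  Position 7 ')': depth becomes 4
  Position 8 ')': depth becomes 3
  Position 9 ')': depth becomes 2
  Position 10 '(': depth becomes 3
  Position 11 ')': depth becomes 2
  Position 12 ')': depth becomes 1
  Position 13 ')': depth becomes 0
  Position 14 '(': depth becomes 1
  Position 15 ')': depth becomes 0
  Position 16 '(': depth becomes 1
  Position 17 '(': depth becomes 2
  Position 18 ')': depth becomes 1
  Position 19 ')': depth becomes 0
  Position 20 '(': depth becomes 1
  Position 21 '(': depth becomes 2
  Position 22 ')': depth becomes 1
  Position 23 ')': depth becomes 0
Maximum depth reached: 5

5


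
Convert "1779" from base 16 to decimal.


Input: "1779" in base 16
Positional expansion:
  Digit '1' (value 1) x 16^3 = 4096
  Digit '7' (value 7) x 16^2 = 1792
  Digit '7' (value 7) x 16^1 = 112
  Digit '9' (value 9) x 16^0 = 9
Sum = 6009

6009


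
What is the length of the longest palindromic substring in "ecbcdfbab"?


Input: "ecbcdfbab"
Checking substrings for palindromes:
  [1:4] "cbc" (len 3) => palindrome
  [6:9] "bab" (len 3) => palindrome
Longest palindromic substring: "cbc" with length 3

3


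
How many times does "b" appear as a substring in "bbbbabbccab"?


Searching for "b" in "bbbbabbccab"
Scanning each position:
  Position 0: "b" => MATCH
  Position 1: "b" => MATCH
  Position 2: "b" => MATCH
  Position 3: "b" => MATCH
  Position 4: "a" => no
  Position 5: "b" => MATCH
  Position 6: "b" => MATCH
  Position 7: "c" => no
  Position 8: "c" => no
  Position 9: "a" => no
  Position 10: "b" => MATCH
Total occurrences: 7

7


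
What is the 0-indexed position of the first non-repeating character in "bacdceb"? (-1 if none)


Input: bacdceb
Character frequencies:
  'a': 1
  'b': 2
  'c': 2
  'd': 1
  'e': 1
Scanning left to right for freq == 1:
  Position 0 ('b'): freq=2, skip
  Position 1 ('a'): unique! => answer = 1

1


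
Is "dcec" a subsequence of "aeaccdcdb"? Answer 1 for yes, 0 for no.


Check if "dcec" is a subsequence of "aeaccdcdb"
Greedy scan:
  Position 0 ('a'): no match needed
  Position 1 ('e'): no match needed
  Position 2 ('a'): no match needed
  Position 3 ('c'): no match needed
  Position 4 ('c'): no match needed
  Position 5 ('d'): matches sub[0] = 'd'
  Position 6 ('c'): matches sub[1] = 'c'
  Position 7 ('d'): no match needed
  Position 8 ('b'): no match needed
Only matched 2/4 characters => not a subsequence

0


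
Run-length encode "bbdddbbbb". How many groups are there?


Input: bbdddbbbb
Scanning for consecutive runs:
  Group 1: 'b' x 2 (positions 0-1)
  Group 2: 'd' x 3 (positions 2-4)
  Group 3: 'b' x 4 (positions 5-8)
Total groups: 3

3


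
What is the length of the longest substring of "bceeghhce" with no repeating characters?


Input: "bceeghhce"
Sliding window (track last position of each char):
  Position 0 ('b'): window [0,0] length 1 -- new best
  Position 1 ('c'): window [0,1] length 2 -- new best
  Position 2 ('e'): window [0,2] length 3 -- new best
  Position 3 ('e'): repeat (last at 2), move window start to 3
  Position 3 ('e'): window [3,3] length 1
  Position 4 ('g'): window [3,4] length 2
  Position 5 ('h'): window [3,5] length 3
  Position 6 ('h'): repeat (last at 5), move window start to 6
  Position 6 ('h'): window [6,6] length 1
  Position 7 ('c'): window [6,7] length 2
  Position 8 ('e'): window [6,8] length 3
Longest substring with no repeats: "bce" with length 3

3


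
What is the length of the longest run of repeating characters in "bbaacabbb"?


Input: "bbaacabbb"
Scanning for longest run:
  Position 1 ('b'): continues run of 'b', length=2
  Position 2 ('a'): new char, reset run to 1
  Position 3 ('a'): continues run of 'a', length=2
  Position 4 ('c'): new char, reset run to 1
  Position 5 ('a'): new char, reset run to 1
  Position 6 ('b'): new char, reset run to 1
  Position 7 ('b'): continues run of 'b', length=2
  Position 8 ('b'): continues run of 'b', length=3
Longest run: 'b' with length 3

3


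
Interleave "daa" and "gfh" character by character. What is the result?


Interleaving "daa" and "gfh":
  Position 0: 'd' from first, 'g' from second => "dg"
  Position 1: 'a' from first, 'f' from second => "af"
  Position 2: 'a' from first, 'h' from second => "ah"
Result: dgafah

dgafah


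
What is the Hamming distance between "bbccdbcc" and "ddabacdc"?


Comparing "bbccdbcc" and "ddabacdc" position by position:
  Position 0: 'b' vs 'd' => differ
  Position 1: 'b' vs 'd' => differ
  Position 2: 'c' vs 'a' => differ
  Position 3: 'c' vs 'b' => differ
  Position 4: 'd' vs 'a' => differ
  Position 5: 'b' vs 'c' => differ
  Position 6: 'c' vs 'd' => differ
  Position 7: 'c' vs 'c' => same
Total differences (Hamming distance): 7

7


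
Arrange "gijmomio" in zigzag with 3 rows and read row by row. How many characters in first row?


Zigzag "gijmomio" into 3 rows:
Placing characters:
  'g' => row 0
  'i' => row 1
  'j' => row 2
  'm' => row 1
  'o' => row 0
  'm' => row 1
  'i' => row 2
  'o' => row 1
Rows:
  Row 0: "go"
  Row 1: "immo"
  Row 2: "ji"
First row length: 2

2


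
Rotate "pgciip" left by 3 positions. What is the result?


Input: "pgciip", rotate left by 3
First 3 characters: "pgc"
Remaining characters: "iip"
Concatenate remaining + first: "iip" + "pgc" = "iippgc"

iippgc


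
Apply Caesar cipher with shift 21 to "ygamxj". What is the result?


Caesar cipher: shift "ygamxj" by 21
  'y' (pos 24) + 21 = pos 19 = 't'
  'g' (pos 6) + 21 = pos 1 = 'b'
  'a' (pos 0) + 21 = pos 21 = 'v'
  'm' (pos 12) + 21 = pos 7 = 'h'
  'x' (pos 23) + 21 = pos 18 = 's'
  'j' (pos 9) + 21 = pos 4 = 'e'
Result: tbvhse

tbvhse


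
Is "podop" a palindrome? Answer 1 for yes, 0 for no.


Input: podop
Reversed: podop
  Compare pos 0 ('p') with pos 4 ('p'): match
  Compare pos 1 ('o') with pos 3 ('o'): match
Result: palindrome

1


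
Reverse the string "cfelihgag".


Input: cfelihgag
Reading characters right to left:
  Position 8: 'g'
  Position 7: 'a'
  Position 6: 'g'
  Position 5: 'h'
  Position 4: 'i'
  Position 3: 'l'
  Position 2: 'e'
  Position 1: 'f'
  Position 0: 'c'
Reversed: gaghilefc

gaghilefc


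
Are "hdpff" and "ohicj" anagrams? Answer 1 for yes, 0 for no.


Strings: "hdpff", "ohicj"
Sorted first:  dffhp
Sorted second: chijo
Differ at position 0: 'd' vs 'c' => not anagrams

0


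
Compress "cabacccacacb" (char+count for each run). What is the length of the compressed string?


Input: cabacccacacb
Runs:
  'c' x 1 => "c1"
  'a' x 1 => "a1"
  'b' x 1 => "b1"
  'a' x 1 => "a1"
  'c' x 3 => "c3"
  'a' x 1 => "a1"
  'c' x 1 => "c1"
  'a' x 1 => "a1"
  'c' x 1 => "c1"
  'b' x 1 => "b1"
Compressed: "c1a1b1a1c3a1c1a1c1b1"
Compressed length: 20

20


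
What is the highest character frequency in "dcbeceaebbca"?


Input: dcbeceaebbca
Character counts:
  'a': 2
  'b': 3
  'c': 3
  'd': 1
  'e': 3
Maximum frequency: 3

3


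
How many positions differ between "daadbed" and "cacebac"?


Comparing "daadbed" and "cacebac" position by position:
  Position 0: 'd' vs 'c' => DIFFER
  Position 1: 'a' vs 'a' => same
  Position 2: 'a' vs 'c' => DIFFER
  Position 3: 'd' vs 'e' => DIFFER
  Position 4: 'b' vs 'b' => same
  Position 5: 'e' vs 'a' => DIFFER
  Position 6: 'd' vs 'c' => DIFFER
Positions that differ: 5

5


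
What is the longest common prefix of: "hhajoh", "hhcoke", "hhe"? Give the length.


Words: hhajoh, hhcoke, hhe
  Position 0: all 'h' => match
  Position 1: all 'h' => match
  Position 2: ('a', 'c', 'e') => mismatch, stop
LCP = "hh" (length 2)

2


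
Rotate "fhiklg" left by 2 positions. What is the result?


Input: "fhiklg", rotate left by 2
First 2 characters: "fh"
Remaining characters: "iklg"
Concatenate remaining + first: "iklg" + "fh" = "iklgfh"

iklgfh


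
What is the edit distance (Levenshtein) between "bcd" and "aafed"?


Computing edit distance: "bcd" -> "aafed"
DP table:
           a    a    f    e    d
      0    1    2    3    4    5
  b   1    1    2    3    4    5
  c   2    2    2    3    4    5
  d   3    3    3    3    4    4
Edit distance = dp[3][5] = 4

4


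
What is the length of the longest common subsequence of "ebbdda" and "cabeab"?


LCS of "ebbdda" and "cabeab"
DP table:
           c    a    b    e    a    b
      0    0    0    0    0    0    0
  e   0    0    0    0    1    1    1
  b   0    0    0    1    1    1    2
  b   0    0    0    1    1    1    2
  d   0    0    0    1    1    1    2
  d   0    0    0    1    1    1    2
  a   0    0    1    1    1    2    2
LCS length = dp[6][6] = 2

2


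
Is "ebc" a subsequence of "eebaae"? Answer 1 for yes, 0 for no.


Check if "ebc" is a subsequence of "eebaae"
Greedy scan:
  Position 0 ('e'): matches sub[0] = 'e'
  Position 1 ('e'): no match needed
  Position 2 ('b'): matches sub[1] = 'b'
  Position 3 ('a'): no match needed
  Position 4 ('a'): no match needed
  Position 5 ('e'): no match needed
Only matched 2/3 characters => not a subsequence

0


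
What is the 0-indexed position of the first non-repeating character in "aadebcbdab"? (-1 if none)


Input: aadebcbdab
Character frequencies:
  'a': 3
  'b': 3
  'c': 1
  'd': 2
  'e': 1
Scanning left to right for freq == 1:
  Position 0 ('a'): freq=3, skip
  Position 1 ('a'): freq=3, skip
  Position 2 ('d'): freq=2, skip
  Position 3 ('e'): unique! => answer = 3

3


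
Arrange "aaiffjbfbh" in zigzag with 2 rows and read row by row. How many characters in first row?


Zigzag "aaiffjbfbh" into 2 rows:
Placing characters:
  'a' => row 0
  'a' => row 1
  'i' => row 0
  'f' => row 1
  'f' => row 0
  'j' => row 1
  'b' => row 0
  'f' => row 1
  'b' => row 0
  'h' => row 1
Rows:
  Row 0: "aifbb"
  Row 1: "afjfh"
First row length: 5

5


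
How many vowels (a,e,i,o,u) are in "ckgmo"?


Input: ckgmo
Checking each character:
  'c' at position 0: consonant
  'k' at position 1: consonant
  'g' at position 2: consonant
  'm' at position 3: consonant
  'o' at position 4: vowel (running total: 1)
Total vowels: 1

1


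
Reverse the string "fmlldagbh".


Input: fmlldagbh
Reading characters right to left:
  Position 8: 'h'
  Position 7: 'b'
  Position 6: 'g'
  Position 5: 'a'
  Position 4: 'd'
  Position 3: 'l'
  Position 2: 'l'
  Position 1: 'm'
  Position 0: 'f'
Reversed: hbgadllmf

hbgadllmf


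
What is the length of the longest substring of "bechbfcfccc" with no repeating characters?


Input: "bechbfcfccc"
Sliding window (track last position of each char):
  Position 0 ('b'): window [0,0] length 1 -- new best
  Position 1 ('e'): window [0,1] length 2 -- new best
  Position 2 ('c'): window [0,2] length 3 -- new best
  Position 3 ('h'): window [0,3] length 4 -- new best
  Position 4 ('b'): repeat (last at 0), move window start to 1
  Position 4 ('b'): window [1,4] length 4
  Position 5 ('f'): window [1,5] length 5 -- new best
  Position 6 ('c'): repeat (last at 2), move window start to 3
  Position 6 ('c'): window [3,6] length 4
  Position 7 ('f'): repeat (last at 5), move window start to 6
  Position 7 ('f'): window [6,7] length 2
  Position 8 ('c'): repeat (last at 6), move window start to 7
  Position 8 ('c'): window [7,8] length 2
  Position 9 ('c'): repeat (last at 8), move window start to 9
  Position 9 ('c'): window [9,9] length 1
  Position 10 ('c'): repeat (last at 9), move window start to 10
  Position 10 ('c'): window [10,10] length 1
Longest substring with no repeats: "echbf" with length 5

5


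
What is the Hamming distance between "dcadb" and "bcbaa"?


Comparing "dcadb" and "bcbaa" position by position:
  Position 0: 'd' vs 'b' => differ
  Position 1: 'c' vs 'c' => same
  Position 2: 'a' vs 'b' => differ
  Position 3: 'd' vs 'a' => differ
  Position 4: 'b' vs 'a' => differ
Total differences (Hamming distance): 4

4


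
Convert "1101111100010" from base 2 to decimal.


Input: "1101111100010" in base 2
Positional expansion:
  Digit '1' (value 1) x 2^12 = 4096
  Digit '1' (value 1) x 2^11 = 2048
  Digit '0' (value 0) x 2^10 = 0
  Digit '1' (value 1) x 2^9 = 512
  Digit '1' (value 1) x 2^8 = 256
  Digit '1' (value 1) x 2^7 = 128
  Digit '1' (value 1) x 2^6 = 64
  Digit '1' (value 1) x 2^5 = 32
  Digit '0' (value 0) x 2^4 = 0
  Digit '0' (value 0) x 2^3 = 0
  Digit '0' (value 0) x 2^2 = 0
  Digit '1' (value 1) x 2^1 = 2
  Digit '0' (value 0) x 2^0 = 0
Sum = 7138

7138


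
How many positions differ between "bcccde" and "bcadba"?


Comparing "bcccde" and "bcadba" position by position:
  Position 0: 'b' vs 'b' => same
  Position 1: 'c' vs 'c' => same
  Position 2: 'c' vs 'a' => DIFFER
  Position 3: 'c' vs 'd' => DIFFER
  Position 4: 'd' vs 'b' => DIFFER
  Position 5: 'e' vs 'a' => DIFFER
Positions that differ: 4

4


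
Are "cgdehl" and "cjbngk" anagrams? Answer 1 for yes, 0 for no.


Strings: "cgdehl", "cjbngk"
Sorted first:  cdeghl
Sorted second: bcgjkn
Differ at position 0: 'c' vs 'b' => not anagrams

0


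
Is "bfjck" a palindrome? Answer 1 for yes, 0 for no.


Input: bfjck
Reversed: kcjfb
  Compare pos 0 ('b') with pos 4 ('k'): MISMATCH
  Compare pos 1 ('f') with pos 3 ('c'): MISMATCH
Result: not a palindrome

0


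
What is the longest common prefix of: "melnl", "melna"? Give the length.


Words: melnl, melna
  Position 0: all 'm' => match
  Position 1: all 'e' => match
  Position 2: all 'l' => match
  Position 3: all 'n' => match
  Position 4: ('l', 'a') => mismatch, stop
LCP = "meln" (length 4)

4


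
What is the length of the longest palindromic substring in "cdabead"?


Input: "cdabead"
Checking substrings for palindromes:
  No multi-char palindromic substrings found
Longest palindromic substring: "c" with length 1

1


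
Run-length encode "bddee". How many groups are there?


Input: bddee
Scanning for consecutive runs:
  Group 1: 'b' x 1 (positions 0-0)
  Group 2: 'd' x 2 (positions 1-2)
  Group 3: 'e' x 2 (positions 3-4)
Total groups: 3

3


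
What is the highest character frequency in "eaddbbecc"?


Input: eaddbbecc
Character counts:
  'a': 1
  'b': 2
  'c': 2
  'd': 2
  'e': 2
Maximum frequency: 2

2


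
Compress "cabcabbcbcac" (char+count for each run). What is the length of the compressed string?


Input: cabcabbcbcac
Runs:
  'c' x 1 => "c1"
  'a' x 1 => "a1"
  'b' x 1 => "b1"
  'c' x 1 => "c1"
  'a' x 1 => "a1"
  'b' x 2 => "b2"
  'c' x 1 => "c1"
  'b' x 1 => "b1"
  'c' x 1 => "c1"
  'a' x 1 => "a1"
  'c' x 1 => "c1"
Compressed: "c1a1b1c1a1b2c1b1c1a1c1"
Compressed length: 22

22


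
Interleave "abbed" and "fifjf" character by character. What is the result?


Interleaving "abbed" and "fifjf":
  Position 0: 'a' from first, 'f' from second => "af"
  Position 1: 'b' from first, 'i' from second => "bi"
  Position 2: 'b' from first, 'f' from second => "bf"
  Position 3: 'e' from first, 'j' from second => "ej"
  Position 4: 'd' from first, 'f' from second => "df"
Result: afbibfejdf

afbibfejdf


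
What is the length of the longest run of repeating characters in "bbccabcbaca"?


Input: "bbccabcbaca"
Scanning for longest run:
  Position 1 ('b'): continues run of 'b', length=2
  Position 2 ('c'): new char, reset run to 1
  Position 3 ('c'): continues run of 'c', length=2
  Position 4 ('a'): new char, reset run to 1
  Position 5 ('b'): new char, reset run to 1
  Position 6 ('c'): new char, reset run to 1
  Position 7 ('b'): new char, reset run to 1
  Position 8 ('a'): new char, reset run to 1
  Position 9 ('c'): new char, reset run to 1
  Position 10 ('a'): new char, reset run to 1
Longest run: 'b' with length 2

2


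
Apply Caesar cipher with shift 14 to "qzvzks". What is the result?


Caesar cipher: shift "qzvzks" by 14
  'q' (pos 16) + 14 = pos 4 = 'e'
  'z' (pos 25) + 14 = pos 13 = 'n'
  'v' (pos 21) + 14 = pos 9 = 'j'
  'z' (pos 25) + 14 = pos 13 = 'n'
  'k' (pos 10) + 14 = pos 24 = 'y'
  's' (pos 18) + 14 = pos 6 = 'g'
Result: enjnyg

enjnyg


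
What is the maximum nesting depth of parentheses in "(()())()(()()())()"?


Input: "(()())()(()()())()"
Tracking depth:
  Position 0 '(': depth becomes 1
  Position 1 '(': depth becomes 2
  Position 2 ')': depth becomes 1
  Position 3 '(': depth becomes 2
  Position 4 ')': depth becomes 1
  Position 5 ')': depth becomes 0
  Position 6 '(': depth becomes 1
  Position 7 ')': depth becomes 0
  Position 8 '(': depth becomes 1
  Position 9 '(': depth becomes 2
  Position 10 ')': depth becomes 1
  Position 11 '(': depth becomes 2
  Position 12 ')': depth becomes 1
  Position 13 '(': depth becomes 2
  Position 14 ')': depth becomes 1
  Position 15 ')': depth becomes 0
  Position 16 '(': depth becomes 1
  Position 17 ')': depth becomes 0
Maximum depth reached: 2

2


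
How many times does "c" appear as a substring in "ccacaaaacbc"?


Searching for "c" in "ccacaaaacbc"
Scanning each position:
  Position 0: "c" => MATCH
  Position 1: "c" => MATCH
  Position 2: "a" => no
  Position 3: "c" => MATCH
  Position 4: "a" => no
  Position 5: "a" => no
  Position 6: "a" => no
  Position 7: "a" => no
  Position 8: "c" => MATCH
  Position 9: "b" => no
  Position 10: "c" => MATCH
Total occurrences: 5

5


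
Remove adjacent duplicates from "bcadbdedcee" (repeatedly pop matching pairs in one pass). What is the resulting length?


Input: bcadbdedcee
Stack-based adjacent duplicate removal:
  Read 'b': push. Stack: b
  Read 'c': push. Stack: bc
  Read 'a': push. Stack: bca
  Read 'd': push. Stack: bcad
  Read 'b': push. Stack: bcadb
  Read 'd': push. Stack: bcadbd
  Read 'e': push. Stack: bcadbde
  Read 'd': push. Stack: bcadbded
  Read 'c': push. Stack: bcadbdedc
  Read 'e': push. Stack: bcadbdedce
  Read 'e': matches stack top 'e' => pop. Stack: bcadbdedc
Final stack: "bcadbdedc" (length 9)

9


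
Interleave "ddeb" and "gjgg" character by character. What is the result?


Interleaving "ddeb" and "gjgg":
  Position 0: 'd' from first, 'g' from second => "dg"
  Position 1: 'd' from first, 'j' from second => "dj"
  Position 2: 'e' from first, 'g' from second => "eg"
  Position 3: 'b' from first, 'g' from second => "bg"
Result: dgdjegbg

dgdjegbg


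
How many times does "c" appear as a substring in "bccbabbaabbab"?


Searching for "c" in "bccbabbaabbab"
Scanning each position:
  Position 0: "b" => no
  Position 1: "c" => MATCH
  Position 2: "c" => MATCH
  Position 3: "b" => no
  Position 4: "a" => no
  Position 5: "b" => no
  Position 6: "b" => no
  Position 7: "a" => no
  Position 8: "a" => no
  Position 9: "b" => no
  Position 10: "b" => no
  Position 11: "a" => no
  Position 12: "b" => no
Total occurrences: 2

2


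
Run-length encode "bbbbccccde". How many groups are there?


Input: bbbbccccde
Scanning for consecutive runs:
  Group 1: 'b' x 4 (positions 0-3)
  Group 2: 'c' x 4 (positions 4-7)
  Group 3: 'd' x 1 (positions 8-8)
  Group 4: 'e' x 1 (positions 9-9)
Total groups: 4

4


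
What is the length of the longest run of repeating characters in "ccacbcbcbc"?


Input: "ccacbcbcbc"
Scanning for longest run:
  Position 1 ('c'): continues run of 'c', length=2
  Position 2 ('a'): new char, reset run to 1
  Position 3 ('c'): new char, reset run to 1
  Position 4 ('b'): new char, reset run to 1
  Position 5 ('c'): new char, reset run to 1
  Position 6 ('b'): new char, reset run to 1
  Position 7 ('c'): new char, reset run to 1
  Position 8 ('b'): new char, reset run to 1
  Position 9 ('c'): new char, reset run to 1
Longest run: 'c' with length 2

2


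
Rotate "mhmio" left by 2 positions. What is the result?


Input: "mhmio", rotate left by 2
First 2 characters: "mh"
Remaining characters: "mio"
Concatenate remaining + first: "mio" + "mh" = "miomh"

miomh


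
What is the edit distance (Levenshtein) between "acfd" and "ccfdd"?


Computing edit distance: "acfd" -> "ccfdd"
DP table:
           c    c    f    d    d
      0    1    2    3    4    5
  a   1    1    2    3    4    5
  c   2    1    1    2    3    4
  f   3    2    2    1    2    3
  d   4    3    3    2    1    2
Edit distance = dp[4][5] = 2

2


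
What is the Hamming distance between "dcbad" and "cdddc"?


Comparing "dcbad" and "cdddc" position by position:
  Position 0: 'd' vs 'c' => differ
  Position 1: 'c' vs 'd' => differ
  Position 2: 'b' vs 'd' => differ
  Position 3: 'a' vs 'd' => differ
  Position 4: 'd' vs 'c' => differ
Total differences (Hamming distance): 5

5


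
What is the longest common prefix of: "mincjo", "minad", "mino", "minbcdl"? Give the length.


Words: mincjo, minad, mino, minbcdl
  Position 0: all 'm' => match
  Position 1: all 'i' => match
  Position 2: all 'n' => match
  Position 3: ('c', 'a', 'o', 'b') => mismatch, stop
LCP = "min" (length 3)

3


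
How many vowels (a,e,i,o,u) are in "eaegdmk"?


Input: eaegdmk
Checking each character:
  'e' at position 0: vowel (running total: 1)
  'a' at position 1: vowel (running total: 2)
  'e' at position 2: vowel (running total: 3)
  'g' at position 3: consonant
  'd' at position 4: consonant
  'm' at position 5: consonant
  'k' at position 6: consonant
Total vowels: 3

3


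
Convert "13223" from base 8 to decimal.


Input: "13223" in base 8
Positional expansion:
  Digit '1' (value 1) x 8^4 = 4096
  Digit '3' (value 3) x 8^3 = 1536
  Digit '2' (value 2) x 8^2 = 128
  Digit '2' (value 2) x 8^1 = 16
  Digit '3' (value 3) x 8^0 = 3
Sum = 5779

5779


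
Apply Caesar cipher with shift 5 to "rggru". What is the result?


Caesar cipher: shift "rggru" by 5
  'r' (pos 17) + 5 = pos 22 = 'w'
  'g' (pos 6) + 5 = pos 11 = 'l'
  'g' (pos 6) + 5 = pos 11 = 'l'
  'r' (pos 17) + 5 = pos 22 = 'w'
  'u' (pos 20) + 5 = pos 25 = 'z'
Result: wllwz

wllwz


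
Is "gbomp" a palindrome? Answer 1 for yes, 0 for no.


Input: gbomp
Reversed: pmobg
  Compare pos 0 ('g') with pos 4 ('p'): MISMATCH
  Compare pos 1 ('b') with pos 3 ('m'): MISMATCH
Result: not a palindrome

0


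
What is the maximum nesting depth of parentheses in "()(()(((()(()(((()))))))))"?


Input: "()(()(((()(()(((()))))))))"
Tracking depth:
  Position 0 '(': depth becomes 1
  Position 1 ')': depth becomes 0
  Position 2 '(': depth becomes 1
  Position 3 '(': depth becomes 2
  Position 4 ')': depth becomes 1
  Position 5 '(': depth becomes 2
  Position 6 '(': depth becomes 3
  Position 7 '(': depth becomes 4
  Position 8 '(': depth becomes 5
  Position 9 ')': depth becomes 4
  Position 10 '(': depth becomes 5
  Position 11 '(': depth becomes 6
  Position 12 ')': depth becomes 5
  Position 13 '(': depth becomes 6
  Position 14 '(': depth becomes 7
  Position 15 '(': depth becomes 8
  Position 16 '(': depth becomes 9
  Position 17 ')': depth becomes 8
  Position 18 ')': depth becomes 7
  Position 19 ')': depth becomes 6
  Position 20 ')': depth becomes 5
  Position 21 ')': depth becomes 4
  Position 22 ')': depth becomes 3
  Position 23 ')': depth becomes 2
  Position 24 ')': depth becomes 1
  Position 25 ')': depth becomes 0
Maximum depth reached: 9

9


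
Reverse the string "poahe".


Input: poahe
Reading characters right to left:
  Position 4: 'e'
  Position 3: 'h'
  Position 2: 'a'
  Position 1: 'o'
  Position 0: 'p'
Reversed: ehaop

ehaop


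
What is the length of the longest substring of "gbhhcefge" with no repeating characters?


Input: "gbhhcefge"
Sliding window (track last position of each char):
  Position 0 ('g'): window [0,0] length 1 -- new best
  Position 1 ('b'): window [0,1] length 2 -- new best
  Position 2 ('h'): window [0,2] length 3 -- new best
  Position 3 ('h'): repeat (last at 2), move window start to 3
  Position 3 ('h'): window [3,3] length 1
  Position 4 ('c'): window [3,4] length 2
  Position 5 ('e'): window [3,5] length 3
  Position 6 ('f'): window [3,6] length 4 -- new best
  Position 7 ('g'): window [3,7] length 5 -- new best
  Position 8 ('e'): repeat (last at 5), move window start to 6
  Position 8 ('e'): window [6,8] length 3
Longest substring with no repeats: "hcefg" with length 5

5


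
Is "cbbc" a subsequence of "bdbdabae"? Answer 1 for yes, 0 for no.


Check if "cbbc" is a subsequence of "bdbdabae"
Greedy scan:
  Position 0 ('b'): no match needed
  Position 1 ('d'): no match needed
  Position 2 ('b'): no match needed
  Position 3 ('d'): no match needed
  Position 4 ('a'): no match needed
  Position 5 ('b'): no match needed
  Position 6 ('a'): no match needed
  Position 7 ('e'): no match needed
Only matched 0/4 characters => not a subsequence

0


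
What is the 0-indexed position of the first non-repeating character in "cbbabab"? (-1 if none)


Input: cbbabab
Character frequencies:
  'a': 2
  'b': 4
  'c': 1
Scanning left to right for freq == 1:
  Position 0 ('c'): unique! => answer = 0

0


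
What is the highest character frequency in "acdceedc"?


Input: acdceedc
Character counts:
  'a': 1
  'c': 3
  'd': 2
  'e': 2
Maximum frequency: 3

3


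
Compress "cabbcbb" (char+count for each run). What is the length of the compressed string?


Input: cabbcbb
Runs:
  'c' x 1 => "c1"
  'a' x 1 => "a1"
  'b' x 2 => "b2"
  'c' x 1 => "c1"
  'b' x 2 => "b2"
Compressed: "c1a1b2c1b2"
Compressed length: 10

10


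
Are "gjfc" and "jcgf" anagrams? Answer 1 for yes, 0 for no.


Strings: "gjfc", "jcgf"
Sorted first:  cfgj
Sorted second: cfgj
Sorted forms match => anagrams

1


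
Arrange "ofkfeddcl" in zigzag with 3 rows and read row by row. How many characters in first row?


Zigzag "ofkfeddcl" into 3 rows:
Placing characters:
  'o' => row 0
  'f' => row 1
  'k' => row 2
  'f' => row 1
  'e' => row 0
  'd' => row 1
  'd' => row 2
  'c' => row 1
  'l' => row 0
Rows:
  Row 0: "oel"
  Row 1: "ffdc"
  Row 2: "kd"
First row length: 3

3


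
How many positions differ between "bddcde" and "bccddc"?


Comparing "bddcde" and "bccddc" position by position:
  Position 0: 'b' vs 'b' => same
  Position 1: 'd' vs 'c' => DIFFER
  Position 2: 'd' vs 'c' => DIFFER
  Position 3: 'c' vs 'd' => DIFFER
  Position 4: 'd' vs 'd' => same
  Position 5: 'e' vs 'c' => DIFFER
Positions that differ: 4

4


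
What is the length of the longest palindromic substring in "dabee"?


Input: "dabee"
Checking substrings for palindromes:
  [3:5] "ee" (len 2) => palindrome
Longest palindromic substring: "ee" with length 2

2


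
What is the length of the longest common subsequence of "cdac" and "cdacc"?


LCS of "cdac" and "cdacc"
DP table:
           c    d    a    c    c
      0    0    0    0    0    0
  c   0    1    1    1    1    1
  d   0    1    2    2    2    2
  a   0    1    2    3    3    3
  c   0    1    2    3    4    4
LCS length = dp[4][5] = 4

4
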